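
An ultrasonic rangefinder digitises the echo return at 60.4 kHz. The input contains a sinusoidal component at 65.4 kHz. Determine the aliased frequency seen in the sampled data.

65.4 kHz mod fs = 5 kHz.
5 kHz ≤ fs/2 = 30.2 kHz, appears at 5 kHz.

5 kHz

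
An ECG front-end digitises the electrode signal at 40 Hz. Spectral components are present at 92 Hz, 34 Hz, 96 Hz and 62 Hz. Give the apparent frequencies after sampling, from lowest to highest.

6 Hz, 12 Hz, 16 Hz, 18 Hz

fs/2 = 20 Hz.
92 Hz mod fs = 12 Hz.
12 Hz ≤ fs/2 = 20 Hz, appears at 12 Hz.
34 Hz > fs/2 = 20 Hz, folds to fs − 34 Hz = 6 Hz.
96 Hz mod fs = 16 Hz.
16 Hz ≤ fs/2 = 20 Hz, appears at 16 Hz.
62 Hz mod fs = 22 Hz.
22 Hz > fs/2 = 20 Hz, folds to fs − 22 Hz = 18 Hz.
Distinct values: {6 Hz, 12 Hz, 16 Hz, 18 Hz}.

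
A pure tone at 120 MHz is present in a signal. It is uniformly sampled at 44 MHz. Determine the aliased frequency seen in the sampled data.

120 MHz mod fs = 32 MHz.
32 MHz > fs/2 = 22 MHz, folds to fs − 32 MHz = 12 MHz.

12 MHz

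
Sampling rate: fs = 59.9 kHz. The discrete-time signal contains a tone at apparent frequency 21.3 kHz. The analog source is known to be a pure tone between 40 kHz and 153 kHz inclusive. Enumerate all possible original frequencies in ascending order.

81.2 kHz, 98.5 kHz, 141.1 kHz

Frequencies that alias to 21.3 kHz are k·fs ± 21.3 kHz for integer k ≥ 0.
k=0: 21.3 kHz.
k=1: 38.6 kHz, 81.2 kHz.
k=2: 98.5 kHz, 141.1 kHz.
k=3: 158.4 kHz, 201 kHz.
Within [40 kHz, 153 kHz]: 81.2 kHz, 98.5 kHz, 141.1 kHz.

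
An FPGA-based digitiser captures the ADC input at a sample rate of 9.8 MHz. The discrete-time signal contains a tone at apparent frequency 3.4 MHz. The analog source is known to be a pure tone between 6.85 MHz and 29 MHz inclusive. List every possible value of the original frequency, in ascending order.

13.2 MHz, 16.2 MHz, 23 MHz, 26 MHz

Frequencies that alias to 3.4 MHz are k·fs ± 3.4 MHz for integer k ≥ 0.
k=0: 3.4 MHz.
k=1: 6.4 MHz, 13.2 MHz.
k=2: 16.2 MHz, 23 MHz.
k=3: 26 MHz, 32.8 MHz.
k=4: 35.8 MHz, 42.6 MHz.
Within [6.85 MHz, 29 MHz]: 13.2 MHz, 16.2 MHz, 23 MHz, 26 MHz.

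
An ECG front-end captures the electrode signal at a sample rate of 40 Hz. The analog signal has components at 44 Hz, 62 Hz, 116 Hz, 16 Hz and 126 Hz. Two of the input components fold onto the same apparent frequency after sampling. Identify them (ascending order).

fs/2 = 20 Hz.
44 Hz mod fs = 4 Hz.
4 Hz ≤ fs/2 = 20 Hz, appears at 4 Hz.
62 Hz mod fs = 22 Hz.
22 Hz > fs/2 = 20 Hz, folds to fs − 22 Hz = 18 Hz.
116 Hz mod fs = 36 Hz.
36 Hz > fs/2 = 20 Hz, folds to fs − 36 Hz = 4 Hz.
16 Hz ≤ fs/2 = 20 Hz, passes unchanged.
126 Hz mod fs = 6 Hz.
6 Hz ≤ fs/2 = 20 Hz, appears at 6 Hz.
44 Hz and 116 Hz both map to 4 Hz.

44 Hz, 116 Hz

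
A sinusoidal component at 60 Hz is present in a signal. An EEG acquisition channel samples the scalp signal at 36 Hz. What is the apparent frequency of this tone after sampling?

60 Hz mod fs = 24 Hz.
24 Hz > fs/2 = 18 Hz, folds to fs − 24 Hz = 12 Hz.

12 Hz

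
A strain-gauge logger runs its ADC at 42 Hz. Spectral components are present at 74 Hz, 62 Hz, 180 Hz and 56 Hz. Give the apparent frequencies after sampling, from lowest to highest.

10 Hz, 12 Hz, 14 Hz, 20 Hz

fs/2 = 21 Hz.
74 Hz mod fs = 32 Hz.
32 Hz > fs/2 = 21 Hz, folds to fs − 32 Hz = 10 Hz.
62 Hz mod fs = 20 Hz.
20 Hz ≤ fs/2 = 21 Hz, appears at 20 Hz.
180 Hz mod fs = 12 Hz.
12 Hz ≤ fs/2 = 21 Hz, appears at 12 Hz.
56 Hz mod fs = 14 Hz.
14 Hz ≤ fs/2 = 21 Hz, appears at 14 Hz.
Distinct values: {10 Hz, 12 Hz, 14 Hz, 20 Hz}.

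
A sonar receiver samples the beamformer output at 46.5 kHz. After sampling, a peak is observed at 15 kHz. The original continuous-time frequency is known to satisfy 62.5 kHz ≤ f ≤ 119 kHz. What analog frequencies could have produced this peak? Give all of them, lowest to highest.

Frequencies that alias to 15 kHz are k·fs ± 15 kHz for integer k ≥ 0.
k=0: 15 kHz.
k=1: 31.5 kHz, 61.5 kHz.
k=2: 78 kHz, 108 kHz.
k=3: 124.5 kHz, 154.5 kHz.
Within [62.5 kHz, 119 kHz]: 78 kHz, 108 kHz.

78 kHz, 108 kHz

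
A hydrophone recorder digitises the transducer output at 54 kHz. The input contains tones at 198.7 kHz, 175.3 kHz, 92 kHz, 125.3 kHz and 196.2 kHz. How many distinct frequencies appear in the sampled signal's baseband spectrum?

fs/2 = 27 kHz.
198.7 kHz mod fs = 36.7 kHz.
36.7 kHz > fs/2 = 27 kHz, folds to fs − 36.7 kHz = 17.3 kHz.
175.3 kHz mod fs = 13.3 kHz.
13.3 kHz ≤ fs/2 = 27 kHz, appears at 13.3 kHz.
92 kHz mod fs = 38 kHz.
38 kHz > fs/2 = 27 kHz, folds to fs − 38 kHz = 16 kHz.
125.3 kHz mod fs = 17.3 kHz.
17.3 kHz ≤ fs/2 = 27 kHz, appears at 17.3 kHz.
196.2 kHz mod fs = 34.2 kHz.
34.2 kHz > fs/2 = 27 kHz, folds to fs − 34.2 kHz = 19.8 kHz.
Distinct values: {13.3 kHz, 16 kHz, 17.3 kHz, 19.8 kHz} → 4.

4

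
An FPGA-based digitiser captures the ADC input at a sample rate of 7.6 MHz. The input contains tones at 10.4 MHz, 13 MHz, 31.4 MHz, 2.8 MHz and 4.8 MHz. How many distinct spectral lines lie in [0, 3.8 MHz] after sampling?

fs/2 = 3.8 MHz.
10.4 MHz mod fs = 2.8 MHz.
2.8 MHz ≤ fs/2 = 3.8 MHz, appears at 2.8 MHz.
13 MHz mod fs = 5.4 MHz.
5.4 MHz > fs/2 = 3.8 MHz, folds to fs − 5.4 MHz = 2.2 MHz.
31.4 MHz mod fs = 1 MHz.
1 MHz ≤ fs/2 = 3.8 MHz, appears at 1 MHz.
2.8 MHz ≤ fs/2 = 3.8 MHz, passes unchanged.
4.8 MHz > fs/2 = 3.8 MHz, folds to fs − 4.8 MHz = 2.8 MHz.
Distinct values: {1 MHz, 2.2 MHz, 2.8 MHz} → 3.

3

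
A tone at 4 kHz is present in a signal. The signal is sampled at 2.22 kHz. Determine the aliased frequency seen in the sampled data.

4 kHz mod fs = 1.78 kHz.
1.78 kHz > fs/2 = 1.11 kHz, folds to fs − 1.78 kHz = 0.44 kHz.

0.44 kHz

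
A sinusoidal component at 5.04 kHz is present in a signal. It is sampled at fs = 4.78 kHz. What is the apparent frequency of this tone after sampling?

5.04 kHz mod fs = 0.26 kHz.
0.26 kHz ≤ fs/2 = 2.39 kHz, appears at 0.26 kHz.

0.26 kHz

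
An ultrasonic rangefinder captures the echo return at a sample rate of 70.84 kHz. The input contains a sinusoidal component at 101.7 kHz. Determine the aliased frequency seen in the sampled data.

101.7 kHz mod fs = 30.86 kHz.
30.86 kHz ≤ fs/2 = 35.42 kHz, appears at 30.86 kHz.

30.86 kHz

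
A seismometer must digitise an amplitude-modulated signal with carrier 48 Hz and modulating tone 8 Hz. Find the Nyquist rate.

AM sidebands sit at fc ± fm = 40 Hz and 56 Hz.
Highest-frequency component: 56 Hz.
Nyquist rate = 2 × 56 Hz = 112 Hz.

112 Hz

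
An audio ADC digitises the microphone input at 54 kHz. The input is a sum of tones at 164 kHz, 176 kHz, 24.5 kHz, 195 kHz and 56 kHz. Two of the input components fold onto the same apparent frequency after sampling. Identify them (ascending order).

fs/2 = 27 kHz.
164 kHz mod fs = 2 kHz.
2 kHz ≤ fs/2 = 27 kHz, appears at 2 kHz.
176 kHz mod fs = 14 kHz.
14 kHz ≤ fs/2 = 27 kHz, appears at 14 kHz.
24.5 kHz ≤ fs/2 = 27 kHz, passes unchanged.
195 kHz mod fs = 33 kHz.
33 kHz > fs/2 = 27 kHz, folds to fs − 33 kHz = 21 kHz.
56 kHz mod fs = 2 kHz.
2 kHz ≤ fs/2 = 27 kHz, appears at 2 kHz.
56 kHz and 164 kHz both map to 2 kHz.

56 kHz, 164 kHz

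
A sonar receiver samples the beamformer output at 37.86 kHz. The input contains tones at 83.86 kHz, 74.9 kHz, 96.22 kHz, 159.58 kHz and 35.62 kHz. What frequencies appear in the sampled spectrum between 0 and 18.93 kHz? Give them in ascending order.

0.82 kHz, 2.24 kHz, 8.14 kHz, 17.36 kHz

fs/2 = 18.93 kHz.
83.86 kHz mod fs = 8.14 kHz.
8.14 kHz ≤ fs/2 = 18.93 kHz, appears at 8.14 kHz.
74.9 kHz mod fs = 37.04 kHz.
37.04 kHz > fs/2 = 18.93 kHz, folds to fs − 37.04 kHz = 0.82 kHz.
96.22 kHz mod fs = 20.5 kHz.
20.5 kHz > fs/2 = 18.93 kHz, folds to fs − 20.5 kHz = 17.36 kHz.
159.58 kHz mod fs = 8.14 kHz.
8.14 kHz ≤ fs/2 = 18.93 kHz, appears at 8.14 kHz.
35.62 kHz > fs/2 = 18.93 kHz, folds to fs − 35.62 kHz = 2.24 kHz.
Distinct values: {0.82 kHz, 2.24 kHz, 8.14 kHz, 17.36 kHz}.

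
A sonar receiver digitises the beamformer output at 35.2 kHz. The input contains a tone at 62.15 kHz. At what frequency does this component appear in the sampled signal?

62.15 kHz mod fs = 26.95 kHz.
26.95 kHz > fs/2 = 17.6 kHz, folds to fs − 26.95 kHz = 8.25 kHz.

8.25 kHz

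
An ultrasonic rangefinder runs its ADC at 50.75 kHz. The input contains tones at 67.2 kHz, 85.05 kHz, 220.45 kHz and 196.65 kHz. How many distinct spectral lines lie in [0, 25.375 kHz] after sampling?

3

fs/2 = 25.375 kHz.
67.2 kHz mod fs = 16.45 kHz.
16.45 kHz ≤ fs/2 = 25.375 kHz, appears at 16.45 kHz.
85.05 kHz mod fs = 34.3 kHz.
34.3 kHz > fs/2 = 25.375 kHz, folds to fs − 34.3 kHz = 16.45 kHz.
220.45 kHz mod fs = 17.45 kHz.
17.45 kHz ≤ fs/2 = 25.375 kHz, appears at 17.45 kHz.
196.65 kHz mod fs = 44.4 kHz.
44.4 kHz > fs/2 = 25.375 kHz, folds to fs − 44.4 kHz = 6.35 kHz.
Distinct values: {6.35 kHz, 16.45 kHz, 17.45 kHz} → 3.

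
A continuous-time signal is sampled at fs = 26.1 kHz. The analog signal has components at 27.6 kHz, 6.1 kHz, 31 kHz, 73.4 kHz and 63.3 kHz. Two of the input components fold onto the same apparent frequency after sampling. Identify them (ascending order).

fs/2 = 13.05 kHz.
27.6 kHz mod fs = 1.5 kHz.
1.5 kHz ≤ fs/2 = 13.05 kHz, appears at 1.5 kHz.
6.1 kHz ≤ fs/2 = 13.05 kHz, passes unchanged.
31 kHz mod fs = 4.9 kHz.
4.9 kHz ≤ fs/2 = 13.05 kHz, appears at 4.9 kHz.
73.4 kHz mod fs = 21.2 kHz.
21.2 kHz > fs/2 = 13.05 kHz, folds to fs − 21.2 kHz = 4.9 kHz.
63.3 kHz mod fs = 11.1 kHz.
11.1 kHz ≤ fs/2 = 13.05 kHz, appears at 11.1 kHz.
31 kHz and 73.4 kHz both map to 4.9 kHz.

31 kHz, 73.4 kHz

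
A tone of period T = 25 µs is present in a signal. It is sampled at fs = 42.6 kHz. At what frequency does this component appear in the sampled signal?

T = 25 µs → f = 1/T = 40 kHz.
40 kHz > fs/2 = 21.3 kHz, folds to fs − 40 kHz = 2.6 kHz.

2.6 kHz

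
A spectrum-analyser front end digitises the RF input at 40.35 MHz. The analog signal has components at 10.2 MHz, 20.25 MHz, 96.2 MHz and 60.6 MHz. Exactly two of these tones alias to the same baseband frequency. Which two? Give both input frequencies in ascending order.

fs/2 = 20.175 MHz.
10.2 MHz ≤ fs/2 = 20.175 MHz, passes unchanged.
20.25 MHz > fs/2 = 20.175 MHz, folds to fs − 20.25 MHz = 20.1 MHz.
96.2 MHz mod fs = 15.5 MHz.
15.5 MHz ≤ fs/2 = 20.175 MHz, appears at 15.5 MHz.
60.6 MHz mod fs = 20.25 MHz.
20.25 MHz > fs/2 = 20.175 MHz, folds to fs − 20.25 MHz = 20.1 MHz.
20.25 MHz and 60.6 MHz both map to 20.1 MHz.

20.25 MHz, 60.6 MHz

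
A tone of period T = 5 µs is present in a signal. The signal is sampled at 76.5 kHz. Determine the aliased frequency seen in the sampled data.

T = 5 µs → f = 1/T = 200 kHz.
200 kHz mod fs = 47 kHz.
47 kHz > fs/2 = 38.25 kHz, folds to fs − 47 kHz = 29.5 kHz.

29.5 kHz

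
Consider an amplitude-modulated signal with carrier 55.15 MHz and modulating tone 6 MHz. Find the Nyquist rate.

AM sidebands sit at fc ± fm = 49.15 MHz and 61.15 MHz.
Highest-frequency component: 61.15 MHz.
Nyquist rate = 2 × 61.15 MHz = 122.3 MHz.

122.3 MHz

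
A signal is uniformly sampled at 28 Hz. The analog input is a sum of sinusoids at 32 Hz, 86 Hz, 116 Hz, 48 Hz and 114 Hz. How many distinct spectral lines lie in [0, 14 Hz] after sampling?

fs/2 = 14 Hz.
32 Hz mod fs = 4 Hz.
4 Hz ≤ fs/2 = 14 Hz, appears at 4 Hz.
86 Hz mod fs = 2 Hz.
2 Hz ≤ fs/2 = 14 Hz, appears at 2 Hz.
116 Hz mod fs = 4 Hz.
4 Hz ≤ fs/2 = 14 Hz, appears at 4 Hz.
48 Hz mod fs = 20 Hz.
20 Hz > fs/2 = 14 Hz, folds to fs − 20 Hz = 8 Hz.
114 Hz mod fs = 2 Hz.
2 Hz ≤ fs/2 = 14 Hz, appears at 2 Hz.
Distinct values: {2 Hz, 4 Hz, 8 Hz} → 3.

3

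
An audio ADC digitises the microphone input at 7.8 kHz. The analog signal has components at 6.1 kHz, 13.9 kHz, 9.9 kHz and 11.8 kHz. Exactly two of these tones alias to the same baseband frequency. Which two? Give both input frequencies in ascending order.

fs/2 = 3.9 kHz.
6.1 kHz > fs/2 = 3.9 kHz, folds to fs − 6.1 kHz = 1.7 kHz.
13.9 kHz mod fs = 6.1 kHz.
6.1 kHz > fs/2 = 3.9 kHz, folds to fs − 6.1 kHz = 1.7 kHz.
9.9 kHz mod fs = 2.1 kHz.
2.1 kHz ≤ fs/2 = 3.9 kHz, appears at 2.1 kHz.
11.8 kHz mod fs = 4 kHz.
4 kHz > fs/2 = 3.9 kHz, folds to fs − 4 kHz = 3.8 kHz.
6.1 kHz and 13.9 kHz both map to 1.7 kHz.

6.1 kHz, 13.9 kHz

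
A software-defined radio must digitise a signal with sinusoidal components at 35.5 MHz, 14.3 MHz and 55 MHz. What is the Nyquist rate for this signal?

Highest-frequency component: 55 MHz.
Nyquist rate = 2 × 55 MHz = 110 MHz.

110 MHz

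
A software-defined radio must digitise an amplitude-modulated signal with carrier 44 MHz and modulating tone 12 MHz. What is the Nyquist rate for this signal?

AM sidebands sit at fc ± fm = 32 MHz and 56 MHz.
Highest-frequency component: 56 MHz.
Nyquist rate = 2 × 56 MHz = 112 MHz.

112 MHz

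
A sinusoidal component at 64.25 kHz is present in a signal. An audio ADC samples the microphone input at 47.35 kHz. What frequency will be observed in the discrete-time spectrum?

16.9 kHz

64.25 kHz mod fs = 16.9 kHz.
16.9 kHz ≤ fs/2 = 23.675 kHz, appears at 16.9 kHz.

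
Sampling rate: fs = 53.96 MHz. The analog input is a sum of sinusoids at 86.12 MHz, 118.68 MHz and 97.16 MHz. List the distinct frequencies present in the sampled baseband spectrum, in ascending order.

fs/2 = 26.98 MHz.
86.12 MHz mod fs = 32.16 MHz.
32.16 MHz > fs/2 = 26.98 MHz, folds to fs − 32.16 MHz = 21.8 MHz.
118.68 MHz mod fs = 10.76 MHz.
10.76 MHz ≤ fs/2 = 26.98 MHz, appears at 10.76 MHz.
97.16 MHz mod fs = 43.2 MHz.
43.2 MHz > fs/2 = 26.98 MHz, folds to fs − 43.2 MHz = 10.76 MHz.
Distinct values: {10.76 MHz, 21.8 MHz}.

10.76 MHz, 21.8 MHz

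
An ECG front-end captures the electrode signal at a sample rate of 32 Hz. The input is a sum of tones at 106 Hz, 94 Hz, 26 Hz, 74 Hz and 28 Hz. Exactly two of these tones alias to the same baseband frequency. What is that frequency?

fs/2 = 16 Hz.
106 Hz mod fs = 10 Hz.
10 Hz ≤ fs/2 = 16 Hz, appears at 10 Hz.
94 Hz mod fs = 30 Hz.
30 Hz > fs/2 = 16 Hz, folds to fs − 30 Hz = 2 Hz.
26 Hz > fs/2 = 16 Hz, folds to fs − 26 Hz = 6 Hz.
74 Hz mod fs = 10 Hz.
10 Hz ≤ fs/2 = 16 Hz, appears at 10 Hz.
28 Hz > fs/2 = 16 Hz, folds to fs − 28 Hz = 4 Hz.
74 Hz and 106 Hz both map to 10 Hz.

10 Hz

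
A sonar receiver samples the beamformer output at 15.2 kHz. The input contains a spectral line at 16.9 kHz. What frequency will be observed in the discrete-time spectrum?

1.7 kHz

16.9 kHz mod fs = 1.7 kHz.
1.7 kHz ≤ fs/2 = 7.6 kHz, appears at 1.7 kHz.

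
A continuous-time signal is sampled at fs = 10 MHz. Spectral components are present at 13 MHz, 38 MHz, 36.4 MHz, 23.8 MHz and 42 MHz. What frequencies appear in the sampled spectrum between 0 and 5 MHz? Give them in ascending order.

fs/2 = 5 MHz.
13 MHz mod fs = 3 MHz.
3 MHz ≤ fs/2 = 5 MHz, appears at 3 MHz.
38 MHz mod fs = 8 MHz.
8 MHz > fs/2 = 5 MHz, folds to fs − 8 MHz = 2 MHz.
36.4 MHz mod fs = 6.4 MHz.
6.4 MHz > fs/2 = 5 MHz, folds to fs − 6.4 MHz = 3.6 MHz.
23.8 MHz mod fs = 3.8 MHz.
3.8 MHz ≤ fs/2 = 5 MHz, appears at 3.8 MHz.
42 MHz mod fs = 2 MHz.
2 MHz ≤ fs/2 = 5 MHz, appears at 2 MHz.
Distinct values: {2 MHz, 3 MHz, 3.6 MHz, 3.8 MHz}.

2 MHz, 3 MHz, 3.6 MHz, 3.8 MHz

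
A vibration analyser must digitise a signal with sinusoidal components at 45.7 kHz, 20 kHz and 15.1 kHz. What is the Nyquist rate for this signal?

91.4 kHz

Highest-frequency component: 45.7 kHz.
Nyquist rate = 2 × 45.7 kHz = 91.4 kHz.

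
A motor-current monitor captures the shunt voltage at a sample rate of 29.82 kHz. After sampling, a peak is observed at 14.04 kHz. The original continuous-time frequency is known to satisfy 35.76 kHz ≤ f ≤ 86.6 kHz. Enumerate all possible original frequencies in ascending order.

43.86 kHz, 45.6 kHz, 73.68 kHz, 75.42 kHz

Frequencies that alias to 14.04 kHz are k·fs ± 14.04 kHz for integer k ≥ 0.
k=0: 14.04 kHz.
k=1: 15.78 kHz, 43.86 kHz.
k=2: 45.6 kHz, 73.68 kHz.
k=3: 75.42 kHz, 103.5 kHz.
k=4: 105.24 kHz, 133.32 kHz.
Within [35.76 kHz, 86.6 kHz]: 43.86 kHz, 45.6 kHz, 73.68 kHz, 75.42 kHz.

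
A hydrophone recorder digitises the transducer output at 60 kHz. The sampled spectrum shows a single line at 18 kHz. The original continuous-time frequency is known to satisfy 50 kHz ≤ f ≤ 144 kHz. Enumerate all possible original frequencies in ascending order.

Frequencies that alias to 18 kHz are k·fs ± 18 kHz for integer k ≥ 0.
k=0: 18 kHz.
k=1: 42 kHz, 78 kHz.
k=2: 102 kHz, 138 kHz.
k=3: 162 kHz, 198 kHz.
Within [50 kHz, 144 kHz]: 78 kHz, 102 kHz, 138 kHz.

78 kHz, 102 kHz, 138 kHz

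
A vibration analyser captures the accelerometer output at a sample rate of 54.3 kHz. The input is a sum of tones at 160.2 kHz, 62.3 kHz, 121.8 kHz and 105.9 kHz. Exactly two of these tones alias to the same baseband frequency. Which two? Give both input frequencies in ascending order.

fs/2 = 27.15 kHz.
160.2 kHz mod fs = 51.6 kHz.
51.6 kHz > fs/2 = 27.15 kHz, folds to fs − 51.6 kHz = 2.7 kHz.
62.3 kHz mod fs = 8 kHz.
8 kHz ≤ fs/2 = 27.15 kHz, appears at 8 kHz.
121.8 kHz mod fs = 13.2 kHz.
13.2 kHz ≤ fs/2 = 27.15 kHz, appears at 13.2 kHz.
105.9 kHz mod fs = 51.6 kHz.
51.6 kHz > fs/2 = 27.15 kHz, folds to fs − 51.6 kHz = 2.7 kHz.
105.9 kHz and 160.2 kHz both map to 2.7 kHz.

105.9 kHz, 160.2 kHz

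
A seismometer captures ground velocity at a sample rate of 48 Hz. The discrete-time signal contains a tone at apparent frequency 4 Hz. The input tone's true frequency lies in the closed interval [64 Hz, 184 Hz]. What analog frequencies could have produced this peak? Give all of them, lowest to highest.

Frequencies that alias to 4 Hz are k·fs ± 4 Hz for integer k ≥ 0.
k=0: 4 Hz.
k=1: 44 Hz, 52 Hz.
k=2: 92 Hz, 100 Hz.
k=3: 140 Hz, 148 Hz.
k=4: 188 Hz, 196 Hz.
Within [64 Hz, 184 Hz]: 92 Hz, 100 Hz, 140 Hz, 148 Hz.

92 Hz, 100 Hz, 140 Hz, 148 Hz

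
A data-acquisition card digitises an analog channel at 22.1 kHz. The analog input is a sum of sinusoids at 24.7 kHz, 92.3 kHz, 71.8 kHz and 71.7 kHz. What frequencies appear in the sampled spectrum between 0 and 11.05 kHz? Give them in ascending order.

fs/2 = 11.05 kHz.
24.7 kHz mod fs = 2.6 kHz.
2.6 kHz ≤ fs/2 = 11.05 kHz, appears at 2.6 kHz.
92.3 kHz mod fs = 3.9 kHz.
3.9 kHz ≤ fs/2 = 11.05 kHz, appears at 3.9 kHz.
71.8 kHz mod fs = 5.5 kHz.
5.5 kHz ≤ fs/2 = 11.05 kHz, appears at 5.5 kHz.
71.7 kHz mod fs = 5.4 kHz.
5.4 kHz ≤ fs/2 = 11.05 kHz, appears at 5.4 kHz.
Distinct values: {2.6 kHz, 3.9 kHz, 5.4 kHz, 5.5 kHz}.

2.6 kHz, 3.9 kHz, 5.4 kHz, 5.5 kHz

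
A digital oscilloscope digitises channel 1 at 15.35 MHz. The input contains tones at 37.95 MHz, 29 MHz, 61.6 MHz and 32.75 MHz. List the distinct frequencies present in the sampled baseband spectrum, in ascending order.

0.2 MHz, 1.7 MHz, 2.05 MHz, 7.25 MHz

fs/2 = 7.675 MHz.
37.95 MHz mod fs = 7.25 MHz.
7.25 MHz ≤ fs/2 = 7.675 MHz, appears at 7.25 MHz.
29 MHz mod fs = 13.65 MHz.
13.65 MHz > fs/2 = 7.675 MHz, folds to fs − 13.65 MHz = 1.7 MHz.
61.6 MHz mod fs = 0.2 MHz.
0.2 MHz ≤ fs/2 = 7.675 MHz, appears at 0.2 MHz.
32.75 MHz mod fs = 2.05 MHz.
2.05 MHz ≤ fs/2 = 7.675 MHz, appears at 2.05 MHz.
Distinct values: {0.2 MHz, 1.7 MHz, 2.05 MHz, 7.25 MHz}.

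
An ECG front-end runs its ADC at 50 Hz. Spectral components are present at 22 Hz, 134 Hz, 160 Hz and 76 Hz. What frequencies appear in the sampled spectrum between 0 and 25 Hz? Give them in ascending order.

10 Hz, 16 Hz, 22 Hz, 24 Hz

fs/2 = 25 Hz.
22 Hz ≤ fs/2 = 25 Hz, passes unchanged.
134 Hz mod fs = 34 Hz.
34 Hz > fs/2 = 25 Hz, folds to fs − 34 Hz = 16 Hz.
160 Hz mod fs = 10 Hz.
10 Hz ≤ fs/2 = 25 Hz, appears at 10 Hz.
76 Hz mod fs = 26 Hz.
26 Hz > fs/2 = 25 Hz, folds to fs − 26 Hz = 24 Hz.
Distinct values: {10 Hz, 16 Hz, 22 Hz, 24 Hz}.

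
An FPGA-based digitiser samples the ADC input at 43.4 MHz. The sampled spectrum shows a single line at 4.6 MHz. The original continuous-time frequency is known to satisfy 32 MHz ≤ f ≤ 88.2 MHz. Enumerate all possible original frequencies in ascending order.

Frequencies that alias to 4.6 MHz are k·fs ± 4.6 MHz for integer k ≥ 0.
k=0: 4.6 MHz.
k=1: 38.8 MHz, 48 MHz.
k=2: 82.2 MHz, 91.4 MHz.
k=3: 125.6 MHz, 134.8 MHz.
Within [32 MHz, 88.2 MHz]: 38.8 MHz, 48 MHz, 82.2 MHz.

38.8 MHz, 48 MHz, 82.2 MHz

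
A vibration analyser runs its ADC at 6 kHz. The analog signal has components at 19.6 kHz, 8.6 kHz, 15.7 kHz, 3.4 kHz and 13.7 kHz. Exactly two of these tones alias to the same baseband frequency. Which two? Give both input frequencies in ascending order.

3.4 kHz, 8.6 kHz

fs/2 = 3 kHz.
19.6 kHz mod fs = 1.6 kHz.
1.6 kHz ≤ fs/2 = 3 kHz, appears at 1.6 kHz.
8.6 kHz mod fs = 2.6 kHz.
2.6 kHz ≤ fs/2 = 3 kHz, appears at 2.6 kHz.
15.7 kHz mod fs = 3.7 kHz.
3.7 kHz > fs/2 = 3 kHz, folds to fs − 3.7 kHz = 2.3 kHz.
3.4 kHz > fs/2 = 3 kHz, folds to fs − 3.4 kHz = 2.6 kHz.
13.7 kHz mod fs = 1.7 kHz.
1.7 kHz ≤ fs/2 = 3 kHz, appears at 1.7 kHz.
3.4 kHz and 8.6 kHz both map to 2.6 kHz.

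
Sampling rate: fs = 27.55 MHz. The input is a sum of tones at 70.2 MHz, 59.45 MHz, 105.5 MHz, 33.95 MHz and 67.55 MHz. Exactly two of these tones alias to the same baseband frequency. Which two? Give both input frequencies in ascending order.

67.55 MHz, 70.2 MHz

fs/2 = 13.775 MHz.
70.2 MHz mod fs = 15.1 MHz.
15.1 MHz > fs/2 = 13.775 MHz, folds to fs − 15.1 MHz = 12.45 MHz.
59.45 MHz mod fs = 4.35 MHz.
4.35 MHz ≤ fs/2 = 13.775 MHz, appears at 4.35 MHz.
105.5 MHz mod fs = 22.85 MHz.
22.85 MHz > fs/2 = 13.775 MHz, folds to fs − 22.85 MHz = 4.7 MHz.
33.95 MHz mod fs = 6.4 MHz.
6.4 MHz ≤ fs/2 = 13.775 MHz, appears at 6.4 MHz.
67.55 MHz mod fs = 12.45 MHz.
12.45 MHz ≤ fs/2 = 13.775 MHz, appears at 12.45 MHz.
67.55 MHz and 70.2 MHz both map to 12.45 MHz.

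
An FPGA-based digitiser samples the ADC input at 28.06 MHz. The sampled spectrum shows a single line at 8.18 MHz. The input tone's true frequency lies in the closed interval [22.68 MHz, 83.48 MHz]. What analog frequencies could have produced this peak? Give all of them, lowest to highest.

Frequencies that alias to 8.18 MHz are k·fs ± 8.18 MHz for integer k ≥ 0.
k=0: 8.18 MHz.
k=1: 19.88 MHz, 36.24 MHz.
k=2: 47.94 MHz, 64.3 MHz.
k=3: 76 MHz, 92.36 MHz.
k=4: 104.06 MHz, 120.42 MHz.
Within [22.68 MHz, 83.48 MHz]: 36.24 MHz, 47.94 MHz, 64.3 MHz, 76 MHz.

36.24 MHz, 47.94 MHz, 64.3 MHz, 76 MHz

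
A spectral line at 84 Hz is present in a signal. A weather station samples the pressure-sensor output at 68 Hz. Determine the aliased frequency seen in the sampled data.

84 Hz mod fs = 16 Hz.
16 Hz ≤ fs/2 = 34 Hz, appears at 16 Hz.

16 Hz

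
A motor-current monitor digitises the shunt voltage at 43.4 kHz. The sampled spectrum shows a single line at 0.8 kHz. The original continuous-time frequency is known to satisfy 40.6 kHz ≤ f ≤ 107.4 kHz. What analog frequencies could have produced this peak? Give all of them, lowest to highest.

42.6 kHz, 44.2 kHz, 86 kHz, 87.6 kHz

Frequencies that alias to 0.8 kHz are k·fs ± 0.8 kHz for integer k ≥ 0.
k=0: 0.8 kHz.
k=1: 42.6 kHz, 44.2 kHz.
k=2: 86 kHz, 87.6 kHz.
k=3: 129.4 kHz, 131 kHz.
Within [40.6 kHz, 107.4 kHz]: 42.6 kHz, 44.2 kHz, 86 kHz, 87.6 kHz.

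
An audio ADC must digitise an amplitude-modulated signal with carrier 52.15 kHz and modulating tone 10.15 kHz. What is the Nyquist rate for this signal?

AM sidebands sit at fc ± fm = 42 kHz and 62.3 kHz.
Highest-frequency component: 62.3 kHz.
Nyquist rate = 2 × 62.3 kHz = 124.6 kHz.

124.6 kHz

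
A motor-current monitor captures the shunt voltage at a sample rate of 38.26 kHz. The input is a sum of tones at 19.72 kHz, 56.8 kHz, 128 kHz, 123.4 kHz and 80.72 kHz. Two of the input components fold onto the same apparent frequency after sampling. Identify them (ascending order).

fs/2 = 19.13 kHz.
19.72 kHz > fs/2 = 19.13 kHz, folds to fs − 19.72 kHz = 18.54 kHz.
56.8 kHz mod fs = 18.54 kHz.
18.54 kHz ≤ fs/2 = 19.13 kHz, appears at 18.54 kHz.
128 kHz mod fs = 13.22 kHz.
13.22 kHz ≤ fs/2 = 19.13 kHz, appears at 13.22 kHz.
123.4 kHz mod fs = 8.62 kHz.
8.62 kHz ≤ fs/2 = 19.13 kHz, appears at 8.62 kHz.
80.72 kHz mod fs = 4.2 kHz.
4.2 kHz ≤ fs/2 = 19.13 kHz, appears at 4.2 kHz.
19.72 kHz and 56.8 kHz both map to 18.54 kHz.

19.72 kHz, 56.8 kHz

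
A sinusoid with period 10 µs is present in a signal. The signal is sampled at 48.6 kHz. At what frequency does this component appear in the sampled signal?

2.8 kHz

T = 10 µs → f = 1/T = 100 kHz.
100 kHz mod fs = 2.8 kHz.
2.8 kHz ≤ fs/2 = 24.3 kHz, appears at 2.8 kHz.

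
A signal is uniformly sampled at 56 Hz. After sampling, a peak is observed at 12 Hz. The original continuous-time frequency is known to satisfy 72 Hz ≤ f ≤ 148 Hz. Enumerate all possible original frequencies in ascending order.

100 Hz, 124 Hz

Frequencies that alias to 12 Hz are k·fs ± 12 Hz for integer k ≥ 0.
k=0: 12 Hz.
k=1: 44 Hz, 68 Hz.
k=2: 100 Hz, 124 Hz.
k=3: 156 Hz, 180 Hz.
Within [72 Hz, 148 Hz]: 100 Hz, 124 Hz.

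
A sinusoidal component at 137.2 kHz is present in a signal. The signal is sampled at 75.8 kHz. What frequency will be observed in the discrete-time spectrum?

137.2 kHz mod fs = 61.4 kHz.
61.4 kHz > fs/2 = 37.9 kHz, folds to fs − 61.4 kHz = 14.4 kHz.

14.4 kHz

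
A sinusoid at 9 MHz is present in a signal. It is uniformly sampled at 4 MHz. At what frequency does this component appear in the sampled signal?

9 MHz mod fs = 1 MHz.
1 MHz ≤ fs/2 = 2 MHz, appears at 1 MHz.

1 MHz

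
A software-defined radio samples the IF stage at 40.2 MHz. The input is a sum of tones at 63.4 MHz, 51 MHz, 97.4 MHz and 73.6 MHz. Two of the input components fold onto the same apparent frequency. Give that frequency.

fs/2 = 20.1 MHz.
63.4 MHz mod fs = 23.2 MHz.
23.2 MHz > fs/2 = 20.1 MHz, folds to fs − 23.2 MHz = 17 MHz.
51 MHz mod fs = 10.8 MHz.
10.8 MHz ≤ fs/2 = 20.1 MHz, appears at 10.8 MHz.
97.4 MHz mod fs = 17 MHz.
17 MHz ≤ fs/2 = 20.1 MHz, appears at 17 MHz.
73.6 MHz mod fs = 33.4 MHz.
33.4 MHz > fs/2 = 20.1 MHz, folds to fs − 33.4 MHz = 6.8 MHz.
63.4 MHz and 97.4 MHz both map to 17 MHz.

17 MHz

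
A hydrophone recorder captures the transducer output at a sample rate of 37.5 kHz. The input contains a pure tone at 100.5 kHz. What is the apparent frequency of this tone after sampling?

12 kHz

100.5 kHz mod fs = 25.5 kHz.
25.5 kHz > fs/2 = 18.75 kHz, folds to fs − 25.5 kHz = 12 kHz.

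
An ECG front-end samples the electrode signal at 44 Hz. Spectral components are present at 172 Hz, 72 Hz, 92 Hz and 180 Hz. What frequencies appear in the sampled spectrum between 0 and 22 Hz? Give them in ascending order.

fs/2 = 22 Hz.
172 Hz mod fs = 40 Hz.
40 Hz > fs/2 = 22 Hz, folds to fs − 40 Hz = 4 Hz.
72 Hz mod fs = 28 Hz.
28 Hz > fs/2 = 22 Hz, folds to fs − 28 Hz = 16 Hz.
92 Hz mod fs = 4 Hz.
4 Hz ≤ fs/2 = 22 Hz, appears at 4 Hz.
180 Hz mod fs = 4 Hz.
4 Hz ≤ fs/2 = 22 Hz, appears at 4 Hz.
Distinct values: {4 Hz, 16 Hz}.

4 Hz, 16 Hz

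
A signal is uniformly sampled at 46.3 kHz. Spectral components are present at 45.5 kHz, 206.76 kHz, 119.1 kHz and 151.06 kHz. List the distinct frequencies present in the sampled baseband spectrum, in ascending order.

0.8 kHz, 12.16 kHz, 19.8 kHz, 21.56 kHz

fs/2 = 23.15 kHz.
45.5 kHz > fs/2 = 23.15 kHz, folds to fs − 45.5 kHz = 0.8 kHz.
206.76 kHz mod fs = 21.56 kHz.
21.56 kHz ≤ fs/2 = 23.15 kHz, appears at 21.56 kHz.
119.1 kHz mod fs = 26.5 kHz.
26.5 kHz > fs/2 = 23.15 kHz, folds to fs − 26.5 kHz = 19.8 kHz.
151.06 kHz mod fs = 12.16 kHz.
12.16 kHz ≤ fs/2 = 23.15 kHz, appears at 12.16 kHz.
Distinct values: {0.8 kHz, 12.16 kHz, 19.8 kHz, 21.56 kHz}.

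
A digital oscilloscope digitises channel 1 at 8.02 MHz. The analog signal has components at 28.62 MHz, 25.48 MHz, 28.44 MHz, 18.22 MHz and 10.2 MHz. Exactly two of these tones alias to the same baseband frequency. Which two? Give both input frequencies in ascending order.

10.2 MHz, 18.22 MHz

fs/2 = 4.01 MHz.
28.62 MHz mod fs = 4.56 MHz.
4.56 MHz > fs/2 = 4.01 MHz, folds to fs − 4.56 MHz = 3.46 MHz.
25.48 MHz mod fs = 1.42 MHz.
1.42 MHz ≤ fs/2 = 4.01 MHz, appears at 1.42 MHz.
28.44 MHz mod fs = 4.38 MHz.
4.38 MHz > fs/2 = 4.01 MHz, folds to fs − 4.38 MHz = 3.64 MHz.
18.22 MHz mod fs = 2.18 MHz.
2.18 MHz ≤ fs/2 = 4.01 MHz, appears at 2.18 MHz.
10.2 MHz mod fs = 2.18 MHz.
2.18 MHz ≤ fs/2 = 4.01 MHz, appears at 2.18 MHz.
10.2 MHz and 18.22 MHz both map to 2.18 MHz.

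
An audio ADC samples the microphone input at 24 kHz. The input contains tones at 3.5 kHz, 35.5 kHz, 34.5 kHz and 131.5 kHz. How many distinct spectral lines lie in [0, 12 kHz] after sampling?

3

fs/2 = 12 kHz.
3.5 kHz ≤ fs/2 = 12 kHz, passes unchanged.
35.5 kHz mod fs = 11.5 kHz.
11.5 kHz ≤ fs/2 = 12 kHz, appears at 11.5 kHz.
34.5 kHz mod fs = 10.5 kHz.
10.5 kHz ≤ fs/2 = 12 kHz, appears at 10.5 kHz.
131.5 kHz mod fs = 11.5 kHz.
11.5 kHz ≤ fs/2 = 12 kHz, appears at 11.5 kHz.
Distinct values: {3.5 kHz, 10.5 kHz, 11.5 kHz} → 3.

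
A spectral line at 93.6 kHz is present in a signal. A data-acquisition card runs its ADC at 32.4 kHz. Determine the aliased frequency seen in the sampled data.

93.6 kHz mod fs = 28.8 kHz.
28.8 kHz > fs/2 = 16.2 kHz, folds to fs − 28.8 kHz = 3.6 kHz.

3.6 kHz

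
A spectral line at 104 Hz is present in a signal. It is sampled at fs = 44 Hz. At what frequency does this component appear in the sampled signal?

16 Hz

104 Hz mod fs = 16 Hz.
16 Hz ≤ fs/2 = 22 Hz, appears at 16 Hz.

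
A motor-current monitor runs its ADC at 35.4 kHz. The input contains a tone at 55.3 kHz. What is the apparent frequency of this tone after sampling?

15.5 kHz

55.3 kHz mod fs = 19.9 kHz.
19.9 kHz > fs/2 = 17.7 kHz, folds to fs − 19.9 kHz = 15.5 kHz.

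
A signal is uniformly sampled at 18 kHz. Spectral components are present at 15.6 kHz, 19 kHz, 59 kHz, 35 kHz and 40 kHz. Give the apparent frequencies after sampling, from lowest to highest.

1 kHz, 2.4 kHz, 4 kHz, 5 kHz

fs/2 = 9 kHz.
15.6 kHz > fs/2 = 9 kHz, folds to fs − 15.6 kHz = 2.4 kHz.
19 kHz mod fs = 1 kHz.
1 kHz ≤ fs/2 = 9 kHz, appears at 1 kHz.
59 kHz mod fs = 5 kHz.
5 kHz ≤ fs/2 = 9 kHz, appears at 5 kHz.
35 kHz mod fs = 17 kHz.
17 kHz > fs/2 = 9 kHz, folds to fs − 17 kHz = 1 kHz.
40 kHz mod fs = 4 kHz.
4 kHz ≤ fs/2 = 9 kHz, appears at 4 kHz.
Distinct values: {1 kHz, 2.4 kHz, 4 kHz, 5 kHz}.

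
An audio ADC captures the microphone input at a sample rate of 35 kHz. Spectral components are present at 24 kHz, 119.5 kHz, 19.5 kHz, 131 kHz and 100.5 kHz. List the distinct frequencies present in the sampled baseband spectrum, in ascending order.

4.5 kHz, 9 kHz, 11 kHz, 14.5 kHz, 15.5 kHz

fs/2 = 17.5 kHz.
24 kHz > fs/2 = 17.5 kHz, folds to fs − 24 kHz = 11 kHz.
119.5 kHz mod fs = 14.5 kHz.
14.5 kHz ≤ fs/2 = 17.5 kHz, appears at 14.5 kHz.
19.5 kHz > fs/2 = 17.5 kHz, folds to fs − 19.5 kHz = 15.5 kHz.
131 kHz mod fs = 26 kHz.
26 kHz > fs/2 = 17.5 kHz, folds to fs − 26 kHz = 9 kHz.
100.5 kHz mod fs = 30.5 kHz.
30.5 kHz > fs/2 = 17.5 kHz, folds to fs − 30.5 kHz = 4.5 kHz.
Distinct values: {4.5 kHz, 9 kHz, 11 kHz, 14.5 kHz, 15.5 kHz}.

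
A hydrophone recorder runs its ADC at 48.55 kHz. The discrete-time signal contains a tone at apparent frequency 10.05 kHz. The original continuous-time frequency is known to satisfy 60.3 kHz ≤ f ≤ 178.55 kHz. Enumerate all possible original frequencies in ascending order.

Frequencies that alias to 10.05 kHz are k·fs ± 10.05 kHz for integer k ≥ 0.
k=0: 10.05 kHz.
k=1: 38.5 kHz, 58.6 kHz.
k=2: 87.05 kHz, 107.15 kHz.
k=3: 135.6 kHz, 155.7 kHz.
k=4: 184.15 kHz, 204.25 kHz.
Within [60.3 kHz, 178.55 kHz]: 87.05 kHz, 107.15 kHz, 135.6 kHz, 155.7 kHz.

87.05 kHz, 107.15 kHz, 135.6 kHz, 155.7 kHz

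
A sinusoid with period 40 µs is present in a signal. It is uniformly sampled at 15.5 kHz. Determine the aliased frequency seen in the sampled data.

6 kHz

T = 40 µs → f = 1/T = 25 kHz.
25 kHz mod fs = 9.5 kHz.
9.5 kHz > fs/2 = 7.75 kHz, folds to fs − 9.5 kHz = 6 kHz.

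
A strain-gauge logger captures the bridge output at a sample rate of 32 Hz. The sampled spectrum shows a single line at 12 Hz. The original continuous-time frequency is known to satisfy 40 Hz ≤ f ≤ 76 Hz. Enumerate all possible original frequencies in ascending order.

Frequencies that alias to 12 Hz are k·fs ± 12 Hz for integer k ≥ 0.
k=0: 12 Hz.
k=1: 20 Hz, 44 Hz.
k=2: 52 Hz, 76 Hz.
k=3: 84 Hz, 108 Hz.
Within [40 Hz, 76 Hz]: 44 Hz, 52 Hz, 76 Hz.

44 Hz, 52 Hz, 76 Hz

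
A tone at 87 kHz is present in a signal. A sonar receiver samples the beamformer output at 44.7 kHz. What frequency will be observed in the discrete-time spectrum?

2.4 kHz

87 kHz mod fs = 42.3 kHz.
42.3 kHz > fs/2 = 22.35 kHz, folds to fs − 42.3 kHz = 2.4 kHz.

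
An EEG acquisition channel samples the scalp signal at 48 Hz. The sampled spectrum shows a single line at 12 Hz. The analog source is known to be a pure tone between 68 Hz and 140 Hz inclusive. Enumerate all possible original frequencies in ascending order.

Frequencies that alias to 12 Hz are k·fs ± 12 Hz for integer k ≥ 0.
k=0: 12 Hz.
k=1: 36 Hz, 60 Hz.
k=2: 84 Hz, 108 Hz.
k=3: 132 Hz, 156 Hz.
k=4: 180 Hz, 204 Hz.
Within [68 Hz, 140 Hz]: 84 Hz, 108 Hz, 132 Hz.

84 Hz, 108 Hz, 132 Hz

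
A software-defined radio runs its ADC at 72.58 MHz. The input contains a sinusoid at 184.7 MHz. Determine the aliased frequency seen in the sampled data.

33.04 MHz

184.7 MHz mod fs = 39.54 MHz.
39.54 MHz > fs/2 = 36.29 MHz, folds to fs − 39.54 MHz = 33.04 MHz.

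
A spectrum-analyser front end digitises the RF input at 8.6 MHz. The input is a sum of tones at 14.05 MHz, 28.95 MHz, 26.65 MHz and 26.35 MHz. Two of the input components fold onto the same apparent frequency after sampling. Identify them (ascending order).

14.05 MHz, 28.95 MHz

fs/2 = 4.3 MHz.
14.05 MHz mod fs = 5.45 MHz.
5.45 MHz > fs/2 = 4.3 MHz, folds to fs − 5.45 MHz = 3.15 MHz.
28.95 MHz mod fs = 3.15 MHz.
3.15 MHz ≤ fs/2 = 4.3 MHz, appears at 3.15 MHz.
26.65 MHz mod fs = 0.85 MHz.
0.85 MHz ≤ fs/2 = 4.3 MHz, appears at 0.85 MHz.
26.35 MHz mod fs = 0.55 MHz.
0.55 MHz ≤ fs/2 = 4.3 MHz, appears at 0.55 MHz.
14.05 MHz and 28.95 MHz both map to 3.15 MHz.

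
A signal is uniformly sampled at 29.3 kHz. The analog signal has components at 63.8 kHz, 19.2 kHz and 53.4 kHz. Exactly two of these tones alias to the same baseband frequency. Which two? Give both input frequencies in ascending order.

fs/2 = 14.65 kHz.
63.8 kHz mod fs = 5.2 kHz.
5.2 kHz ≤ fs/2 = 14.65 kHz, appears at 5.2 kHz.
19.2 kHz > fs/2 = 14.65 kHz, folds to fs − 19.2 kHz = 10.1 kHz.
53.4 kHz mod fs = 24.1 kHz.
24.1 kHz > fs/2 = 14.65 kHz, folds to fs − 24.1 kHz = 5.2 kHz.
53.4 kHz and 63.8 kHz both map to 5.2 kHz.

53.4 kHz, 63.8 kHz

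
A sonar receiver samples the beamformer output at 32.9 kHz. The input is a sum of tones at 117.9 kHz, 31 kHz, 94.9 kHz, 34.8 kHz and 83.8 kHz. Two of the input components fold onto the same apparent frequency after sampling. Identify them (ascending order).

fs/2 = 16.45 kHz.
117.9 kHz mod fs = 19.2 kHz.
19.2 kHz > fs/2 = 16.45 kHz, folds to fs − 19.2 kHz = 13.7 kHz.
31 kHz > fs/2 = 16.45 kHz, folds to fs − 31 kHz = 1.9 kHz.
94.9 kHz mod fs = 29.1 kHz.
29.1 kHz > fs/2 = 16.45 kHz, folds to fs − 29.1 kHz = 3.8 kHz.
34.8 kHz mod fs = 1.9 kHz.
1.9 kHz ≤ fs/2 = 16.45 kHz, appears at 1.9 kHz.
83.8 kHz mod fs = 18 kHz.
18 kHz > fs/2 = 16.45 kHz, folds to fs − 18 kHz = 14.9 kHz.
31 kHz and 34.8 kHz both map to 1.9 kHz.

31 kHz, 34.8 kHz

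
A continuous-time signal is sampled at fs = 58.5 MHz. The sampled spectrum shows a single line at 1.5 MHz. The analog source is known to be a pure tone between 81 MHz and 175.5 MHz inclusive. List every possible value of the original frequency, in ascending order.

Frequencies that alias to 1.5 MHz are k·fs ± 1.5 MHz for integer k ≥ 0.
k=0: 1.5 MHz.
k=1: 57 MHz, 60 MHz.
k=2: 115.5 MHz, 118.5 MHz.
k=3: 174 MHz, 177 MHz.
k=4: 232.5 MHz, 235.5 MHz.
Within [81 MHz, 175.5 MHz]: 115.5 MHz, 118.5 MHz, 174 MHz.

115.5 MHz, 118.5 MHz, 174 MHz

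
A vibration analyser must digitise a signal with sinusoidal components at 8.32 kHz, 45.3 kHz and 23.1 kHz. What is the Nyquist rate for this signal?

Highest-frequency component: 45.3 kHz.
Nyquist rate = 2 × 45.3 kHz = 90.6 kHz.

90.6 kHz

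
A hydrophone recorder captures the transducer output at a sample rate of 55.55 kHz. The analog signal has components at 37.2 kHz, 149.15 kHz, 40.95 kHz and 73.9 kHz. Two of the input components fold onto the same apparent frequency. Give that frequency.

fs/2 = 27.775 kHz.
37.2 kHz > fs/2 = 27.775 kHz, folds to fs − 37.2 kHz = 18.35 kHz.
149.15 kHz mod fs = 38.05 kHz.
38.05 kHz > fs/2 = 27.775 kHz, folds to fs − 38.05 kHz = 17.5 kHz.
40.95 kHz > fs/2 = 27.775 kHz, folds to fs − 40.95 kHz = 14.6 kHz.
73.9 kHz mod fs = 18.35 kHz.
18.35 kHz ≤ fs/2 = 27.775 kHz, appears at 18.35 kHz.
37.2 kHz and 73.9 kHz both map to 18.35 kHz.

18.35 kHz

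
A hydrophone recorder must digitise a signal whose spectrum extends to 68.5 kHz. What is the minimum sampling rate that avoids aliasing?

137 kHz

Nyquist rate = 2 × 68.5 kHz = 137 kHz.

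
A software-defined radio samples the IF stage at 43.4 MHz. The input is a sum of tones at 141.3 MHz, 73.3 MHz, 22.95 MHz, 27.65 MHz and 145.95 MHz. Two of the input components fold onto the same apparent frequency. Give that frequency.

15.75 MHz

fs/2 = 21.7 MHz.
141.3 MHz mod fs = 11.1 MHz.
11.1 MHz ≤ fs/2 = 21.7 MHz, appears at 11.1 MHz.
73.3 MHz mod fs = 29.9 MHz.
29.9 MHz > fs/2 = 21.7 MHz, folds to fs − 29.9 MHz = 13.5 MHz.
22.95 MHz > fs/2 = 21.7 MHz, folds to fs − 22.95 MHz = 20.45 MHz.
27.65 MHz > fs/2 = 21.7 MHz, folds to fs − 27.65 MHz = 15.75 MHz.
145.95 MHz mod fs = 15.75 MHz.
15.75 MHz ≤ fs/2 = 21.7 MHz, appears at 15.75 MHz.
27.65 MHz and 145.95 MHz both map to 15.75 MHz.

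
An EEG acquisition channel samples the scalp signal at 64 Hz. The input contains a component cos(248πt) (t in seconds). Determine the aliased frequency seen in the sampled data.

4 Hz

ω = 248π rad/s → f = ω/(2π) = 124 Hz.
124 Hz mod fs = 60 Hz.
60 Hz > fs/2 = 32 Hz, folds to fs − 60 Hz = 4 Hz.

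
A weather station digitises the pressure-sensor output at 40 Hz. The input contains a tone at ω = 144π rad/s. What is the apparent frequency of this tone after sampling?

ω = 144π rad/s → f = ω/(2π) = 72 Hz.
72 Hz mod fs = 32 Hz.
32 Hz > fs/2 = 20 Hz, folds to fs − 32 Hz = 8 Hz.

8 Hz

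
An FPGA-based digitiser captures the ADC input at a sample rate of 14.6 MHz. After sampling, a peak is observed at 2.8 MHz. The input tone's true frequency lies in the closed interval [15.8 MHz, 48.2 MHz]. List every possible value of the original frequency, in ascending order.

Frequencies that alias to 2.8 MHz are k·fs ± 2.8 MHz for integer k ≥ 0.
k=0: 2.8 MHz.
k=1: 11.8 MHz, 17.4 MHz.
k=2: 26.4 MHz, 32 MHz.
k=3: 41 MHz, 46.6 MHz.
k=4: 55.6 MHz, 61.2 MHz.
Within [15.8 MHz, 48.2 MHz]: 17.4 MHz, 26.4 MHz, 32 MHz, 41 MHz, 46.6 MHz.

17.4 MHz, 26.4 MHz, 32 MHz, 41 MHz, 46.6 MHz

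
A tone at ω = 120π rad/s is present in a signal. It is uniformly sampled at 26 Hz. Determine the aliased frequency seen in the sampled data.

ω = 120π rad/s → f = ω/(2π) = 60 Hz.
60 Hz mod fs = 8 Hz.
8 Hz ≤ fs/2 = 13 Hz, appears at 8 Hz.

8 Hz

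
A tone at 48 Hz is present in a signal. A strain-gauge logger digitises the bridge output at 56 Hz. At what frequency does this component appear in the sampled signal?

8 Hz

48 Hz > fs/2 = 28 Hz, folds to fs − 48 Hz = 8 Hz.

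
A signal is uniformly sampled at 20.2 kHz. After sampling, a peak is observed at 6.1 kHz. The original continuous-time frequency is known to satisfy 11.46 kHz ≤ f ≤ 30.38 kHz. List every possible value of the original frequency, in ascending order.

14.1 kHz, 26.3 kHz

Frequencies that alias to 6.1 kHz are k·fs ± 6.1 kHz for integer k ≥ 0.
k=0: 6.1 kHz.
k=1: 14.1 kHz, 26.3 kHz.
k=2: 34.3 kHz, 46.5 kHz.
Within [11.46 kHz, 30.38 kHz]: 14.1 kHz, 26.3 kHz.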